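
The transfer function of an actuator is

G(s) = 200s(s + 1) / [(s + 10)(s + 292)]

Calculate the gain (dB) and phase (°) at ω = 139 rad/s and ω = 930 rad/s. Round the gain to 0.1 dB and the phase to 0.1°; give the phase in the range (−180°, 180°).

At s = jω = j139:
zero (s+1): 1 + j139 → |·| = √(1²+139²) = √19322 ≈ 139, ∠ = arctan(139/1) ≈ 89.59°
zero at origin: s = j139 → |·| = 139, ∠ = 90.00°
pole (s+10): 10 + j139 → |·| = √(10²+139²) = √19421 ≈ 139.36, ∠ = arctan(139/10) ≈ 85.89°
pole (s+292): 292 + j139 → |·| = √(292²+139²) = √104585 ≈ 323.4, ∠ = arctan(139/292) ≈ 25.46°
|G| = 200 · 19321 / 45069 ≈ 85.74
Gain = 20 log₁₀(85.74) ≈ 38.66 dB
∠G = 179.59° − 111.35° = 68.24°

At s = jω = j930:
zero (s+1): 1 + j930 → |·| = √(1²+930²) = √864901 ≈ 930, ∠ = arctan(930/1) ≈ 89.94°
zero at origin: s = j930 → |·| = 930, ∠ = 90.00°
pole (s+10): 10 + j930 → |·| = √(10²+930²) = √865000 ≈ 930.05, ∠ = arctan(930/10) ≈ 89.38°
pole (s+292): 292 + j930 → |·| = √(292²+930²) = √950164 ≈ 974.76, ∠ = arctan(930/292) ≈ 72.57°
|G| = 200 · 8.649e+05 / 9.0658e+05 ≈ 190.81
Gain = 20 log₁₀(190.81) ≈ 45.61 dB
∠G = 179.94° − 161.95° = 17.99°

ω = 139: 38.7 dB, 68.2°; ω = 930: 45.6 dB, 18.0°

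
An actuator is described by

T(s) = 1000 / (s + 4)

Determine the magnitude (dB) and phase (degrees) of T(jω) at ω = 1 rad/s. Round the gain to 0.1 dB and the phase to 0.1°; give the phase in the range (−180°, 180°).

At s = jω = j1:
pole (s+4): 4 + j1 → |·| = √(4²+1²) = √17 ≈ 4.1231, ∠ = arctan(1/4) ≈ 14.04°
|T| = 1000 / 4.1231 ≈ 242.54
Gain = 20 log₁₀(242.54) ≈ 47.70 dB
∠T = 0.00° − 14.04° = -14.04°

47.7 dB, -14.0°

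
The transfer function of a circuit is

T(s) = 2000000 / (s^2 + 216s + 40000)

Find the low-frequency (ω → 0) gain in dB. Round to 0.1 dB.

T(0) = 2000000 / 40000 = 50
20 log₁₀(50) ≈ 33.98 dB

34.0 dB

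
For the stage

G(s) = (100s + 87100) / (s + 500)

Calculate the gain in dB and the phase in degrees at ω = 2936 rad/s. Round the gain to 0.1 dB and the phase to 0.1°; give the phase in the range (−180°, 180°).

40.2 dB, -6.9°

Substitute s = j2936:
Numerator: 100(j2936) + 87100 = 87100 + j293600
Denominator: (j2936) + 500 = 500 + j2936
|N| = √(87100² + 293600²) ≈ 3.0625e+05, ∠N ≈ 73.48°
|D| = √(500² + 2936²) ≈ 2978.3, ∠D ≈ 80.34°
|G| = 3.0625e+05 / 2978.3 ≈ 102.83
Gain = 20 log₁₀(102.83) ≈ 40.24 dB
∠G = 73.48° − 80.34° = -6.86°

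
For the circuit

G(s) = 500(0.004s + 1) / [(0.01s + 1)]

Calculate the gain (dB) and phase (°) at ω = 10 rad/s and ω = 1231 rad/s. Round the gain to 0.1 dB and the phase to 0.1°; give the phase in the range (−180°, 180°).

At ω = 10 rad/s:
zero (1 + j10·0.004) = 1 + j0.04 → |·| ≈ 1.0008, ∠ ≈ 2.29°
pole (1 + j10·0.01) = 1 + j0.1 → |·| ≈ 1.005, ∠ ≈ 5.71°
|G| = 500 · 1.0008 / (1.005) ≈ 497.91
Gain = 20 log₁₀(497.91) ≈ 53.94 dB
∠G = (2.29°) − (5.71°) = -3.42°

At ω = 1231 rad/s:
zero (1 + j1231·0.004) = 1 + j4.924 → |·| ≈ 5.0245, ∠ ≈ 78.52°
pole (1 + j1231·0.01) = 1 + j12.31 → |·| ≈ 12.351, ∠ ≈ 85.36°
|G| = 500 · 5.0245 / (12.351) ≈ 203.4
Gain = 20 log₁₀(203.4) ≈ 46.17 dB
∠G = (78.52°) − (85.36°) = -6.84°

ω = 10: 53.9 dB, -3.4°; ω = 1231: 46.2 dB, -6.8°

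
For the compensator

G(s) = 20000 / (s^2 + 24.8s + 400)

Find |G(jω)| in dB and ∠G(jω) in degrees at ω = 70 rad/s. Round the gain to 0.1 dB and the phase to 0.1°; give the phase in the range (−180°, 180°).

12.4 dB, -158.9°

At s = jω = j70:
quadratic: (j70)² + 24.8·j70 + 400 = -4500 + j1736 → |·| ≈ 4823.2, ∠ ≈ 158.90°
|G| = 20000 / 4823.2 ≈ 4.1466
Gain = 20 log₁₀(4.1466) ≈ 12.35 dB
∠G = 0.00° − 158.90° = -158.90°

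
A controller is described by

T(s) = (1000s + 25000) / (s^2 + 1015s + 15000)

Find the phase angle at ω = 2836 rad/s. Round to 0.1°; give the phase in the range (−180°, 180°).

-70.8°

Substitute s = j2836:
Numerator: 1000(j2836) + 25000 = 25000 + j2836000
Denominator: (j2836)^2 + 1015(j2836) + 15000 = -8027896 + j2878540
|N| = √(25000² + 2836000²) ≈ 2.8361e+06, ∠N ≈ 89.49°
|D| = √(8027896² + 2878540²) ≈ 8.5284e+06, ∠D ≈ 160.27°
∠T = 89.49° − 160.27° = -70.78°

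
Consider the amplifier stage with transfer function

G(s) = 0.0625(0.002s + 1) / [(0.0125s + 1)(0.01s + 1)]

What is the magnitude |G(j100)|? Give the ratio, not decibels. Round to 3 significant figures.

0.0282

At ω = 100 rad/s:
zero (1 + j100·0.002) = 1 + j0.2 → |·| ≈ 1.0198, ∠ ≈ 11.31°
pole (1 + j100·0.0125) = 1 + j1.25 → |·| ≈ 1.6008, ∠ ≈ 51.34°
pole (1 + j100·0.01) = 1 + j1 → |·| ≈ 1.4142, ∠ ≈ 45.00°
|G| = 0.0625 · 1.0198 / (1.6008 · 1.4142) ≈ 0.028154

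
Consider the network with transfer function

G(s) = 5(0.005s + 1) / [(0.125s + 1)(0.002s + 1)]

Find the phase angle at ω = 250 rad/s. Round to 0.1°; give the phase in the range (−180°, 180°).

-63.4°

At ω = 250 rad/s:
zero (1 + j250·0.005) = 1 + j1.25 → |·| ≈ 1.6008, ∠ ≈ 51.34°
pole (1 + j250·0.125) = 1 + j31.25 → |·| ≈ 31.266, ∠ ≈ 88.17°
pole (1 + j250·0.002) = 1 + j0.5 → |·| ≈ 1.118, ∠ ≈ 26.57°
∠G = (51.34°) − (88.17° + 26.57°) = -63.40°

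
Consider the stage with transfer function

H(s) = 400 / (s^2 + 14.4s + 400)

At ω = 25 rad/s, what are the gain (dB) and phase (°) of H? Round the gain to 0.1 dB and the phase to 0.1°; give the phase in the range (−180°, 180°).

At s = jω = j25:
quadratic: (j25)² + 14.4·j25 + 400 = -225 + j360 → |·| ≈ 424.53, ∠ ≈ 122.01°
|H| = 400 / 424.53 ≈ 0.94222
Gain = 20 log₁₀(0.94222) ≈ -0.52 dB
∠H = 0.00° − 122.01° = -122.01°

-0.5 dB, -122.0°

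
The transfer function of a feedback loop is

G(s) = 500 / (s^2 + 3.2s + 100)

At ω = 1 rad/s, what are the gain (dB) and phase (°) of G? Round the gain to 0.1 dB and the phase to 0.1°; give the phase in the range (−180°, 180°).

14.1 dB, -1.9°

At s = jω = j1:
quadratic: (j1)² + 3.2·j1 + 100 = 99 + j3.2 → |·| ≈ 99.052, ∠ ≈ 1.85°
|G| = 500 / 99.052 ≈ 5.0479
Gain = 20 log₁₀(5.0479) ≈ 14.06 dB
∠G = 0.00° − 1.85° = -1.85°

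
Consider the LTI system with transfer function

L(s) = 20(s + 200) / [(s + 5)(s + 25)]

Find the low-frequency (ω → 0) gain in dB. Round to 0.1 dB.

30.1 dB

L(0) = 20·200 / (5·25) = 32
20 log₁₀(32) ≈ 30.10 dB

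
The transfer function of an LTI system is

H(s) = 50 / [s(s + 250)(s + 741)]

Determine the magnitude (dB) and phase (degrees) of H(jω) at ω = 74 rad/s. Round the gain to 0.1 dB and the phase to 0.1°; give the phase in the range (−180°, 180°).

-109.2 dB, -112.2°

At s = jω = j74:
pole (s+250): 250 + j74 → |·| = √(250²+74²) = √67976 ≈ 260.72, ∠ = arctan(74/250) ≈ 16.49°
pole (s+741): 741 + j74 → |·| = √(741²+74²) = √554557 ≈ 744.69, ∠ = arctan(74/741) ≈ 5.70°
pole at origin: |s| = 74, ∠ = 90.00° (in denominator)
|H| = 50 / 1.4368e+07 ≈ 3.48e-06
Gain = 20 log₁₀(3.48e-06) ≈ -109.17 dB
∠H = 0.00° − 112.19° = -112.19°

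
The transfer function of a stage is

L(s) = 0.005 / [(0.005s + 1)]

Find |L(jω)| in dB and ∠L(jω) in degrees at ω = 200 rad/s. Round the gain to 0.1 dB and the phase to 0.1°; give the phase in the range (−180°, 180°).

At ω = 200 rad/s:
pole (1 + j200·0.005) = 1 + j1 → |·| ≈ 1.4142, ∠ ≈ 45.00°
|L| = 0.005 · 1 / (1.4142) ≈ 0.0035356
Gain = 20 log₁₀(0.0035356) ≈ -49.03 dB
∠L = (0°) − (45.00°) = -45.00°

-49.0 dB, -45.0°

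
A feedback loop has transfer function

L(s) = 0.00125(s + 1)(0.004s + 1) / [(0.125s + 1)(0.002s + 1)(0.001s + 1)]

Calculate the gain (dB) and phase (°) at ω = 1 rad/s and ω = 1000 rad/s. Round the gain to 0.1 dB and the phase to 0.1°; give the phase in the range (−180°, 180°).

At ω = 1 rad/s:
zero (1 + j1·1) = 1 + j1 → |·| ≈ 1.4142, ∠ ≈ 45.00°
zero (1 + j1·0.004) = 1 + j0.004 → |·| ≈ 1, ∠ ≈ 0.23°
pole (1 + j1·0.125) = 1 + j0.125 → |·| ≈ 1.0078, ∠ ≈ 7.13°
pole (1 + j1·0.002) = 1 + j0.002 → |·| ≈ 1, ∠ ≈ 0.11°
pole (1 + j1·0.001) = 1 + j0.001 → |·| ≈ 1, ∠ ≈ 0.06°
|L| = 0.00125 · 1.4142 · 1 / (1.0078 · 1 · 1) ≈ 0.0017541
Gain = 20 log₁₀(0.0017541) ≈ -55.12 dB
∠L = (45.00° + 0.23°) − (7.13° + 0.11° + 0.06°) = 37.93°

At ω = 1000 rad/s:
zero (1 + j1000·1) = 1 + j1000 → |·| ≈ 1000, ∠ ≈ 89.94°
zero (1 + j1000·0.004) = 1 + j4 → |·| ≈ 4.1231, ∠ ≈ 75.96°
pole (1 + j1000·0.125) = 1 + j125 → |·| ≈ 125, ∠ ≈ 89.54°
pole (1 + j1000·0.002) = 1 + j2 → |·| ≈ 2.2361, ∠ ≈ 63.43°
pole (1 + j1000·0.001) = 1 + j1 → |·| ≈ 1.4142, ∠ ≈ 45.00°
|L| = 0.00125 · 1000 · 4.1231 / (125 · 2.2361 · 1.4142) ≈ 0.013038
Gain = 20 log₁₀(0.013038) ≈ -37.70 dB
∠L = (89.94° + 75.96°) − (89.54° + 63.43° + 45.00°) = -32.07°

ω = 1: -55.1 dB, 37.9°; ω = 1000: -37.7 dB, -32.1°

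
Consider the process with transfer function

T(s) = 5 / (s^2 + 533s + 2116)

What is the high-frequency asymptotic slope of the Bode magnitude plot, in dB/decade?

Each pole contributes −20 dB/decade at high frequency; each zero contributes +20 dB/decade.
Net: 0 zero(s) − 2 pole(s) → -40 dB/decade.

-40 dB/decade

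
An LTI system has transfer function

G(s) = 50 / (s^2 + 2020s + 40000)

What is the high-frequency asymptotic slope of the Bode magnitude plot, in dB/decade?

-40 dB/decade

Each pole contributes −20 dB/decade at high frequency; each zero contributes +20 dB/decade.
Net: 0 zero(s) − 2 pole(s) → -40 dB/decade.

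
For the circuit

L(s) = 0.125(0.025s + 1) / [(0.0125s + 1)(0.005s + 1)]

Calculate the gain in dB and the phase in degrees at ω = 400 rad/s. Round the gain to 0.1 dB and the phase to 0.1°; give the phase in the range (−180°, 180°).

At ω = 400 rad/s:
zero (1 + j400·0.025) = 1 + j10 → |·| ≈ 10.05, ∠ ≈ 84.29°
pole (1 + j400·0.0125) = 1 + j5 → |·| ≈ 5.099, ∠ ≈ 78.69°
pole (1 + j400·0.005) = 1 + j2 → |·| ≈ 2.2361, ∠ ≈ 63.43°
|L| = 0.125 · 10.05 / (5.099 · 2.2361) ≈ 0.11018
Gain = 20 log₁₀(0.11018) ≈ -19.16 dB
∠L = (84.29°) − (78.69° + 63.43°) = -57.83°

-19.2 dB, -57.8°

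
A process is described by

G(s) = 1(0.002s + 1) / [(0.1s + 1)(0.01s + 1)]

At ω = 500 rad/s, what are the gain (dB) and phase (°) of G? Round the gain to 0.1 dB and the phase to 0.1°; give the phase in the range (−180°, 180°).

At ω = 500 rad/s:
zero (1 + j500·0.002) = 1 + j1 → |·| ≈ 1.4142, ∠ ≈ 45.00°
pole (1 + j500·0.1) = 1 + j50 → |·| ≈ 50.01, ∠ ≈ 88.85°
pole (1 + j500·0.01) = 1 + j5 → |·| ≈ 5.099, ∠ ≈ 78.69°
|G| = 1 · 1.4142 / (50.01 · 5.099) ≈ 0.0055459
Gain = 20 log₁₀(0.0055459) ≈ -45.12 dB
∠G = (45.00°) − (88.85° + 78.69°) = -122.54°

-45.1 dB, -122.5°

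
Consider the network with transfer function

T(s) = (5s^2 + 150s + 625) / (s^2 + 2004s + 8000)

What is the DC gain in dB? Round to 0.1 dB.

T(0) = 625 / 8000 = 0.078125
20 log₁₀(0.078125) ≈ -22.14 dB

-22.1 dB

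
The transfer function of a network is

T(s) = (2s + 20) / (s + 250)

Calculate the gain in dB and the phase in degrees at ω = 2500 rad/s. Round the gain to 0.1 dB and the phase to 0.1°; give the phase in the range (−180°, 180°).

6.0 dB, 5.5°

Substitute s = j2500:
Numerator: 2(j2500) + 20 = 20 + j5000
Denominator: (j2500) + 250 = 250 + j2500
|N| = √(20² + 5000²) ≈ 5000, ∠N ≈ 89.77°
|D| = √(250² + 2500²) ≈ 2512.5, ∠D ≈ 84.29°
|T| = 5000 / 2512.5 ≈ 1.99
Gain = 20 log₁₀(1.99) ≈ 5.98 dB
∠T = 89.77° − 84.29° = 5.48°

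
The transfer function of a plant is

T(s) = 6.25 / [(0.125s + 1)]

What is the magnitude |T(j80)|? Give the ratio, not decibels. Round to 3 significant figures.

0.622

At ω = 80 rad/s:
pole (1 + j80·0.125) = 1 + j10 → |·| ≈ 10.05, ∠ ≈ 84.29°
|T| = 6.25 · 1 / (10.05) ≈ 0.62189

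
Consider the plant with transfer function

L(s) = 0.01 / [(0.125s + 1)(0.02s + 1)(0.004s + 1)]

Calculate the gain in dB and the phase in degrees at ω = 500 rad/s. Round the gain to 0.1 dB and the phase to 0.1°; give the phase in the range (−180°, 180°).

-103.0 dB, 123.2°

At ω = 500 rad/s:
pole (1 + j500·0.125) = 1 + j62.5 → |·| ≈ 62.508, ∠ ≈ 89.08°
pole (1 + j500·0.02) = 1 + j10 → |·| ≈ 10.05, ∠ ≈ 84.29°
pole (1 + j500·0.004) = 1 + j2 → |·| ≈ 2.2361, ∠ ≈ 63.43°
|L| = 0.01 · 1 / (62.508 · 10.05 · 2.2361) ≈ 7.1188e-06
Gain = 20 log₁₀(7.1188e-06) ≈ -102.95 dB
∠L = (0°) − (89.08° + 84.29° + 63.43°) = -236.80° ≡ 123.20° (principal value)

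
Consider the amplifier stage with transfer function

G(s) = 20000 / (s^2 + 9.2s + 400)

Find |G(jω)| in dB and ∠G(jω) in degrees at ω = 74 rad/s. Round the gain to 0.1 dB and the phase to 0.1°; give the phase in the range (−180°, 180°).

11.8 dB, -172.4°

At s = jω = j74:
quadratic: (j74)² + 9.2·j74 + 400 = -5076 + j680.8 → |·| ≈ 5121.5, ∠ ≈ 172.36°
|G| = 20000 / 5121.5 ≈ 3.9051
Gain = 20 log₁₀(3.9051) ≈ 11.83 dB
∠G = 0.00° − 172.36° = -172.36°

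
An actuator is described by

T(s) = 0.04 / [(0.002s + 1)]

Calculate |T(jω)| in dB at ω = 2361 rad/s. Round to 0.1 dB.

At ω = 2361 rad/s:
pole (1 + j2361·0.002) = 1 + j4.722 → |·| ≈ 4.8267, ∠ ≈ 78.04°
|T| = 0.04 · 1 / (4.8267) ≈ 0.0082872
Gain = 20 log₁₀(0.0082872) ≈ -41.63 dB

-41.6 dB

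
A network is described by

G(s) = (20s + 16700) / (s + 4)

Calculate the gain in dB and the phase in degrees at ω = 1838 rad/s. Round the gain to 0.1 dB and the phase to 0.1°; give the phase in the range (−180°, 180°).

26.8 dB, -24.3°

Substitute s = j1838:
Numerator: 20(j1838) + 16700 = 16700 + j36760
Denominator: (j1838) + 4 = 4 + j1838
|N| = √(16700² + 36760²) ≈ 40376, ∠N ≈ 65.57°
|D| = √(4² + 1838²) ≈ 1838, ∠D ≈ 89.88°
|G| = 40376 / 1838 ≈ 21.967
Gain = 20 log₁₀(21.967) ≈ 26.84 dB
∠G = 65.57° − 89.88° = -24.31°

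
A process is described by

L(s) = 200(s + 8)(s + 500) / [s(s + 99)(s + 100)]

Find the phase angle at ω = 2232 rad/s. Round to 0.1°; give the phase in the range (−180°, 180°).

At s = jω = j2232:
zero (s+8): 8 + j2232 → |·| = √(8²+2232²) = √4981888 ≈ 2232, ∠ = arctan(2232/8) ≈ 89.79°
zero (s+500): 500 + j2232 → |·| = √(500²+2232²) = √5231824 ≈ 2287.3, ∠ = arctan(2232/500) ≈ 77.37°
pole (s+99): 99 + j2232 → |·| = √(99²+2232²) = √4991625 ≈ 2234.2, ∠ = arctan(2232/99) ≈ 87.46°
pole (s+100): 100 + j2232 → |·| = √(100²+2232²) = √4991824 ≈ 2234.2, ∠ = arctan(2232/100) ≈ 87.43°
pole at origin: |s| = 2232, ∠ = 90.00° (in denominator)
∠L = 167.16° − 264.89° = -97.73°

-97.7°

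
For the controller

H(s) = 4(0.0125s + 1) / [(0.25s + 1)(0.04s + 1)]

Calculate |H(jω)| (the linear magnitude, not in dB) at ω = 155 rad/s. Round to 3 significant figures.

0.0358

At ω = 155 rad/s:
zero (1 + j155·0.0125) = 1 + j1.9375 → |·| ≈ 2.1803, ∠ ≈ 62.70°
pole (1 + j155·0.25) = 1 + j38.75 → |·| ≈ 38.763, ∠ ≈ 88.52°
pole (1 + j155·0.04) = 1 + j6.2 → |·| ≈ 6.2801, ∠ ≈ 80.84°
|H| = 4 · 2.1803 / (38.763 · 6.2801) ≈ 0.035826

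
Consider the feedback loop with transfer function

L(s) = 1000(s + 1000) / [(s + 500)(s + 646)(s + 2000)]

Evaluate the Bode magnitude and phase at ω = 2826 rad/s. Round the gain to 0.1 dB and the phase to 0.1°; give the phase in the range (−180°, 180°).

-79.7 dB, -141.3°

At s = jω = j2826:
zero (s+1000): 1000 + j2826 → |·| = √(1000²+2826²) = √8986276 ≈ 2997.7, ∠ = arctan(2826/1000) ≈ 70.51°
pole (s+500): 500 + j2826 → |·| = √(500²+2826²) = √8236276 ≈ 2869.9, ∠ = arctan(2826/500) ≈ 79.97°
pole (s+646): 646 + j2826 → |·| = √(646²+2826²) = √8403592 ≈ 2898.9, ∠ = arctan(2826/646) ≈ 77.12°
pole (s+2000): 2000 + j2826 → |·| = √(2000²+2826²) = √11986276 ≈ 3462.1, ∠ = arctan(2826/2000) ≈ 54.71°
|L| = 1000 · 2997.7 / 2.8803e+10 ≈ 0.00010408
Gain = 20 log₁₀(0.00010408) ≈ -79.65 dB
∠L = 70.51° − 211.80° = -141.29°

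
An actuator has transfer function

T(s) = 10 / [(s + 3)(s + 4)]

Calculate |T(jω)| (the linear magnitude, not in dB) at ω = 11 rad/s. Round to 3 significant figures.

0.0749

At s = jω = j11:
pole (s+3): 3 + j11 → |·| = √(3²+11²) = √130 ≈ 11.402, ∠ = arctan(11/3) ≈ 74.74°
pole (s+4): 4 + j11 → |·| = √(4²+11²) = √137 ≈ 11.705, ∠ = arctan(11/4) ≈ 70.02°
|T| = 10 / 133.46 ≈ 0.074929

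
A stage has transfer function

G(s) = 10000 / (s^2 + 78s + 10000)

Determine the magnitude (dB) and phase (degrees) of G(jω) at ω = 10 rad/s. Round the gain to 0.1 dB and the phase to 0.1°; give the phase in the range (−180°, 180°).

At s = jω = j10:
quadratic: (j10)² + 78·j10 + 10000 = 9900 + j780 → |·| ≈ 9930.7, ∠ ≈ 4.50°
|G| = 10000 / 9930.7 ≈ 1.007
Gain = 20 log₁₀(1.007) ≈ 0.06 dB
∠G = 0.00° − 4.50° = -4.50°

0.1 dB, -4.5°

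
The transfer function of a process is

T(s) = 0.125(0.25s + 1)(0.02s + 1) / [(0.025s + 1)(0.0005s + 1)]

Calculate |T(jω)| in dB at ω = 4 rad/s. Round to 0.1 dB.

-15.1 dB

At ω = 4 rad/s:
zero (1 + j4·0.25) = 1 + j1 → |·| ≈ 1.4142, ∠ ≈ 45.00°
zero (1 + j4·0.02) = 1 + j0.08 → |·| ≈ 1.0032, ∠ ≈ 4.57°
pole (1 + j4·0.025) = 1 + j0.1 → |·| ≈ 1.005, ∠ ≈ 5.71°
pole (1 + j4·0.0005) = 1 + j0.002 → |·| ≈ 1, ∠ ≈ 0.11°
|T| = 0.125 · 1.4142 · 1.0032 / (1.005 · 1) ≈ 0.17646
Gain = 20 log₁₀(0.17646) ≈ -15.07 dB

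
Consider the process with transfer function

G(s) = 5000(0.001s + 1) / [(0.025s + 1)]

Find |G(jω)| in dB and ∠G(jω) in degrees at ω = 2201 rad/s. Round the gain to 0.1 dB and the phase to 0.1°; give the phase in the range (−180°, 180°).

At ω = 2201 rad/s:
zero (1 + j2201·0.001) = 1 + j2.201 → |·| ≈ 2.4175, ∠ ≈ 65.57°
pole (1 + j2201·0.025) = 1 + j55.025 → |·| ≈ 55.034, ∠ ≈ 88.96°
|G| = 5000 · 2.4175 / (55.034) ≈ 219.64
Gain = 20 log₁₀(219.64) ≈ 46.83 dB
∠G = (65.57°) − (88.96°) = -23.39°

46.8 dB, -23.4°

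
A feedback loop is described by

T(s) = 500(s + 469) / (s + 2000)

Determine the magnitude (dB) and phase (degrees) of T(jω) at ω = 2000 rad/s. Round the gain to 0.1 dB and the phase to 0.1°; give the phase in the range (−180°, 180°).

51.2 dB, 31.8°

At s = jω = j2000:
zero (s+469): 469 + j2000 → |·| = √(469²+2000²) = √4219961 ≈ 2054.3, ∠ = arctan(2000/469) ≈ 76.80°
pole (s+2000): 2000 + j2000 → |·| = √(2000²+2000²) = √8000000 ≈ 2828.4, ∠ = arctan(2000/2000) ≈ 45.00°
|T| = 500 · 2054.3 / 2828.4 ≈ 363.16
Gain = 20 log₁₀(363.16) ≈ 51.20 dB
∠T = 76.80° − 45.00° = 31.80°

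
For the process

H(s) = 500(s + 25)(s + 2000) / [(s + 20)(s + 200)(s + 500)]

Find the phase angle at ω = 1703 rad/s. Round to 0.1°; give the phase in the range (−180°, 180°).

At s = jω = j1703:
zero (s+25): 25 + j1703 → |·| = √(25²+1703²) = √2900834 ≈ 1703.2, ∠ = arctan(1703/25) ≈ 89.16°
zero (s+2000): 2000 + j1703 → |·| = √(2000²+1703²) = √6900209 ≈ 2626.8, ∠ = arctan(1703/2000) ≈ 40.41°
pole (s+20): 20 + j1703 → |·| = √(20²+1703²) = √2900609 ≈ 1703.1, ∠ = arctan(1703/20) ≈ 89.33°
pole (s+200): 200 + j1703 → |·| = √(200²+1703²) = √2940209 ≈ 1714.7, ∠ = arctan(1703/200) ≈ 83.30°
pole (s+500): 500 + j1703 → |·| = √(500²+1703²) = √3150209 ≈ 1774.9, ∠ = arctan(1703/500) ≈ 73.64°
∠H = 129.57° − 246.27° = -116.70°

-116.7°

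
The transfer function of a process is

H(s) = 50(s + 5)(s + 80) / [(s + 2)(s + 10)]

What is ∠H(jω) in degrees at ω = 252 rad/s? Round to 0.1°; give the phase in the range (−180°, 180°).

At s = jω = j252:
zero (s+5): 5 + j252 → |·| = √(5²+252²) = √63529 ≈ 252.05, ∠ = arctan(252/5) ≈ 88.86°
zero (s+80): 80 + j252 → |·| = √(80²+252²) = √69904 ≈ 264.39, ∠ = arctan(252/80) ≈ 72.39°
pole (s+2): 2 + j252 → |·| = √(2²+252²) = √63508 ≈ 252.01, ∠ = arctan(252/2) ≈ 89.55°
pole (s+10): 10 + j252 → |·| = √(10²+252²) = √63604 ≈ 252.2, ∠ = arctan(252/10) ≈ 87.73°
∠H = 161.25° − 177.28° = -16.03°

-16.0°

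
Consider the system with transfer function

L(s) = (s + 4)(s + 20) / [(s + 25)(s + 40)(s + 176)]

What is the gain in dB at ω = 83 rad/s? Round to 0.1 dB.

-46.8 dB

At s = jω = j83:
zero (s+4): 4 + j83 → |·| = √(4²+83²) = √6905 ≈ 83.096, ∠ = arctan(83/4) ≈ 87.24°
zero (s+20): 20 + j83 → |·| = √(20²+83²) = √7289 ≈ 85.376, ∠ = arctan(83/20) ≈ 76.45°
pole (s+25): 25 + j83 → |·| = √(25²+83²) = √7514 ≈ 86.683, ∠ = arctan(83/25) ≈ 73.24°
pole (s+40): 40 + j83 → |·| = √(40²+83²) = √8489 ≈ 92.136, ∠ = arctan(83/40) ≈ 64.27°
pole (s+176): 176 + j83 → |·| = √(176²+83²) = √37865 ≈ 194.59, ∠ = arctan(83/176) ≈ 25.25°
|L| = 1 · 7094.4 / 1.5541e+06 ≈ 0.004565
Gain = 20 log₁₀(0.004565) ≈ -46.81 dB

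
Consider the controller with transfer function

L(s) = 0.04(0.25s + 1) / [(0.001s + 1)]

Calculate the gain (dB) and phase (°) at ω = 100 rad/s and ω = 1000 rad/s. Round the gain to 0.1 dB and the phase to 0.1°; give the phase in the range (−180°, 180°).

ω = 100: -0.0 dB, 82.0°; ω = 1000: 17.0 dB, 44.8°

At ω = 100 rad/s:
zero (1 + j100·0.25) = 1 + j25 → |·| ≈ 25.02, ∠ ≈ 87.71°
pole (1 + j100·0.001) = 1 + j0.1 → |·| ≈ 1.005, ∠ ≈ 5.71°
|L| = 0.04 · 25.02 / (1.005) ≈ 0.99582
Gain = 20 log₁₀(0.99582) ≈ -0.04 dB
∠L = (87.71°) − (5.71°) = 82.00°

At ω = 1000 rad/s:
zero (1 + j1000·0.25) = 1 + j250 → |·| ≈ 250, ∠ ≈ 89.77°
pole (1 + j1000·0.001) = 1 + j1 → |·| ≈ 1.4142, ∠ ≈ 45.00°
|L| = 0.04 · 250 / (1.4142) ≈ 7.0711
Gain = 20 log₁₀(7.0711) ≈ 16.99 dB
∠L = (89.77°) − (45.00°) = 44.77°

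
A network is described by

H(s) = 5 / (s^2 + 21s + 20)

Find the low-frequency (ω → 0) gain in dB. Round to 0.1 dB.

-12.0 dB

H(0) = 5 / 20 = 0.25
20 log₁₀(0.25) ≈ -12.04 dB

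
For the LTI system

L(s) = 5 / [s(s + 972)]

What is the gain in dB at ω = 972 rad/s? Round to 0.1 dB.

At s = jω = j972:
pole (s+972): 972 + j972 → |·| = √(972²+972²) = √1889568 ≈ 1374.6, ∠ = arctan(972/972) ≈ 45.00°
pole at origin: |s| = 972, ∠ = 90.00° (in denominator)
|L| = 5 / 1.3361e+06 ≈ 3.7422e-06
Gain = 20 log₁₀(3.7422e-06) ≈ -108.54 dB

-108.5 dB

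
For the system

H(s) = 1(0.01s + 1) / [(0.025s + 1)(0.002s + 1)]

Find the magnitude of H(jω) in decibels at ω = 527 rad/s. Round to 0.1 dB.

-11.1 dB

At ω = 527 rad/s:
zero (1 + j527·0.01) = 1 + j5.27 → |·| ≈ 5.364, ∠ ≈ 79.26°
pole (1 + j527·0.025) = 1 + j13.175 → |·| ≈ 13.213, ∠ ≈ 85.66°
pole (1 + j527·0.002) = 1 + j1.054 → |·| ≈ 1.4529, ∠ ≈ 46.51°
|H| = 1 · 5.364 / (13.213 · 1.4529) ≈ 0.27942
Gain = 20 log₁₀(0.27942) ≈ -11.07 dB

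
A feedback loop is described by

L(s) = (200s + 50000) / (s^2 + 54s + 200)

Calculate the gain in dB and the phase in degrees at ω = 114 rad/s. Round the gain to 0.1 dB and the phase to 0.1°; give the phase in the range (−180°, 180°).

Substitute s = j114:
Numerator: 200(j114) + 50000 = 50000 + j22800
Denominator: (j114)^2 + 54(j114) + 200 = -12796 + j6156
|N| = √(50000² + 22800²) ≈ 54953, ∠N ≈ 24.51°
|D| = √(12796² + 6156²) ≈ 14200, ∠D ≈ 154.31°
|L| = 54953 / 14200 ≈ 3.8699
Gain = 20 log₁₀(3.8699) ≈ 11.75 dB
∠L = 24.51° − 154.31° = -129.80°

11.8 dB, -129.8°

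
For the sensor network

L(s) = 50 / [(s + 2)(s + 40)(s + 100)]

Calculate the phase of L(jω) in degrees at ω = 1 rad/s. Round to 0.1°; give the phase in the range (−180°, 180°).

-28.6°

At s = jω = j1:
pole (s+2): 2 + j1 → |·| = √(2²+1²) = √5 ≈ 2.2361, ∠ = arctan(1/2) ≈ 26.57°
pole (s+40): 40 + j1 → |·| = √(40²+1²) = √1601 ≈ 40.012, ∠ = arctan(1/40) ≈ 1.43°
pole (s+100): 100 + j1 → |·| = √(100²+1²) = √10001 ≈ 100, ∠ = arctan(1/100) ≈ 0.57°
∠L = 0.00° − 28.57° = -28.57°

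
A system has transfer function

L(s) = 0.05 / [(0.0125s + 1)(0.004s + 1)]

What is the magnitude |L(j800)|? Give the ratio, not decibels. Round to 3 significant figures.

0.00148

At ω = 800 rad/s:
pole (1 + j800·0.0125) = 1 + j10 → |·| ≈ 10.05, ∠ ≈ 84.29°
pole (1 + j800·0.004) = 1 + j3.2 → |·| ≈ 3.3526, ∠ ≈ 72.65°
|L| = 0.05 · 1 / (10.05 · 3.3526) ≈ 0.001484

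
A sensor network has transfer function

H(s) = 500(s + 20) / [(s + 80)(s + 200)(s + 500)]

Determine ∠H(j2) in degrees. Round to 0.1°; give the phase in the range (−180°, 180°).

At s = jω = j2:
zero (s+20): 20 + j2 → |·| = √(20²+2²) = √404 ≈ 20.1, ∠ = arctan(2/20) ≈ 5.71°
pole (s+80): 80 + j2 → |·| = √(80²+2²) = √6404 ≈ 80.025, ∠ = arctan(2/80) ≈ 1.43°
pole (s+200): 200 + j2 → |·| = √(200²+2²) = √40004 ≈ 200.01, ∠ = arctan(2/200) ≈ 0.57°
pole (s+500): 500 + j2 → |·| = √(500²+2²) = √250004 ≈ 500, ∠ = arctan(2/500) ≈ 0.23°
∠H = 5.71° − 2.23° = 3.48°

3.5°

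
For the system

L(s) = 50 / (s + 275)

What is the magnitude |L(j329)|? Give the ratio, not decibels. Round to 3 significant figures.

At s = jω = j329:
pole (s+275): 275 + j329 → |·| = √(275²+329²) = √183866 ≈ 428.8, ∠ = arctan(329/275) ≈ 50.11°
|L| = 50 / 428.8 ≈ 0.1166

0.117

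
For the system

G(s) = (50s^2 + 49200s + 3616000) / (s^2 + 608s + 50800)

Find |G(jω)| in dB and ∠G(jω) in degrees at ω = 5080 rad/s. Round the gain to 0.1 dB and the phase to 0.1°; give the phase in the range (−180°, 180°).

34.1 dB, -4.2°

Substitute s = j5080:
Numerator: 50(j5080)^2 + 49200(j5080) + 3616000 = -1286704000 + j249936000
Denominator: (j5080)^2 + 608(j5080) + 50800 = -25755600 + j3088640
|N| = √(1286704000² + 249936000²) ≈ 1.3108e+09, ∠N ≈ 169.01°
|D| = √(25755600² + 3088640²) ≈ 2.594e+07, ∠D ≈ 173.16°
|G| = 1.3108e+09 / 2.594e+07 ≈ 50.532
Gain = 20 log₁₀(50.532) ≈ 34.07 dB
∠G = 169.01° − 173.16° = -4.15°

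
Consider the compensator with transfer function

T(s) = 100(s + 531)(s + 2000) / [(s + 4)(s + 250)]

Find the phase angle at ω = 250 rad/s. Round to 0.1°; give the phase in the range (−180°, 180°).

At s = jω = j250:
zero (s+531): 531 + j250 → |·| = √(531²+250²) = √344461 ≈ 586.91, ∠ = arctan(250/531) ≈ 25.21°
zero (s+2000): 2000 + j250 → |·| = √(2000²+250²) = √4062500 ≈ 2015.6, ∠ = arctan(250/2000) ≈ 7.13°
pole (s+4): 4 + j250 → |·| = √(4²+250²) = √62516 ≈ 250.03, ∠ = arctan(250/4) ≈ 89.08°
pole (s+250): 250 + j250 → |·| = √(250²+250²) = √125000 ≈ 353.55, ∠ = arctan(250/250) ≈ 45.00°
∠T = 32.34° − 134.08° = -101.74°

-101.7°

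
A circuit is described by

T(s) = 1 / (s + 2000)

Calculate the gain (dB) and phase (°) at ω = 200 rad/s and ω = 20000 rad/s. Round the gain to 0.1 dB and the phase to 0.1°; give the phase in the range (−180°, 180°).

ω = 200: -66.1 dB, -5.7°; ω = 20000: -86.1 dB, -84.3°

Substitute s = j200:
Numerator: 1 = 1 + j0
Denominator: (j200) + 2000 = 2000 + j200
|N| = √(1² + 0²) ≈ 1, ∠N ≈ 0.00°
|D| = √(2000² + 200²) ≈ 2010, ∠D ≈ 5.71°
|T| = 1 / 2010 ≈ 0.00049751
Gain = 20 log₁₀(0.00049751) ≈ -66.06 dB
∠T = 0.00° − 5.71° = -5.71°

Substitute s = j20000:
Numerator: 1 = 1 + j0
Denominator: (j20000) + 2000 = 2000 + j20000
|N| = √(1² + 0²) ≈ 1, ∠N ≈ 0.00°
|D| = √(2000² + 20000²) ≈ 20100, ∠D ≈ 84.29°
|T| = 1 / 20100 ≈ 4.9751e-05
Gain = 20 log₁₀(4.9751e-05) ≈ -86.06 dB
∠T = 0.00° − 84.29° = -84.29°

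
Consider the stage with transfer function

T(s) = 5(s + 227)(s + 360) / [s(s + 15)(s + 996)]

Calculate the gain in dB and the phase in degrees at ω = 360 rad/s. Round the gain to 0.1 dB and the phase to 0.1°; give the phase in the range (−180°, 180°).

At s = jω = j360:
zero (s+227): 227 + j360 → |·| = √(227²+360²) = √181129 ≈ 425.59, ∠ = arctan(360/227) ≈ 57.77°
zero (s+360): 360 + j360 → |·| = √(360²+360²) = √259200 ≈ 509.12, ∠ = arctan(360/360) ≈ 45.00°
pole (s+15): 15 + j360 → |·| = √(15²+360²) = √129825 ≈ 360.31, ∠ = arctan(360/15) ≈ 87.61°
pole (s+996): 996 + j360 → |·| = √(996²+360²) = √1121616 ≈ 1059.1, ∠ = arctan(360/996) ≈ 19.87°
pole at origin: |s| = 360, ∠ = 90.00° (in denominator)
|T| = 5 · 2.1668e+05 / 1.3738e+08 ≈ 0.0078862
Gain = 20 log₁₀(0.0078862) ≈ -42.06 dB
∠T = 102.77° − 197.48° = -94.71°

-42.1 dB, -94.7°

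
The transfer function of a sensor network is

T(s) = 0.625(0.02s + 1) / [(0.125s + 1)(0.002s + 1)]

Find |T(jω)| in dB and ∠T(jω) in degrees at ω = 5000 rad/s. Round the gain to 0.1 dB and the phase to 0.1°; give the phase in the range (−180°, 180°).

-40.0 dB, -84.8°

At ω = 5000 rad/s:
zero (1 + j5000·0.02) = 1 + j100 → |·| ≈ 100, ∠ ≈ 89.43°
pole (1 + j5000·0.125) = 1 + j625 → |·| ≈ 625, ∠ ≈ 89.91°
pole (1 + j5000·0.002) = 1 + j10 → |·| ≈ 10.05, ∠ ≈ 84.29°
|T| = 0.625 · 100 / (625 · 10.05) ≈ 0.0099502
Gain = 20 log₁₀(0.0099502) ≈ -40.04 dB
∠T = (89.43°) − (89.91° + 84.29°) = -84.77°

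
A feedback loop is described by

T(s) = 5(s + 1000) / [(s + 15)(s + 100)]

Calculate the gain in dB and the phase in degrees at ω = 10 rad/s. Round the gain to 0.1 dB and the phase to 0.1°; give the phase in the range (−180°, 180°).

8.8 dB, -38.8°

At s = jω = j10:
zero (s+1000): 1000 + j10 → |·| = √(1000²+10²) = √1000100 ≈ 1000, ∠ = arctan(10/1000) ≈ 0.57°
pole (s+15): 15 + j10 → |·| = √(15²+10²) = √325 ≈ 18.028, ∠ = arctan(10/15) ≈ 33.69°
pole (s+100): 100 + j10 → |·| = √(100²+10²) = √10100 ≈ 100.5, ∠ = arctan(10/100) ≈ 5.71°
|T| = 5 · 1000 / 1811.8 ≈ 2.7597
Gain = 20 log₁₀(2.7597) ≈ 8.82 dB
∠T = 0.57° − 39.40° = -38.83°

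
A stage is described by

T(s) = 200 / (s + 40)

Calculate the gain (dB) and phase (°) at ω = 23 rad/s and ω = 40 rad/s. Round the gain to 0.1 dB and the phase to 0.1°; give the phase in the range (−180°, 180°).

ω = 23: 12.7 dB, -29.9°; ω = 40: 11.0 dB, -45.0°

At s = jω = j23:
pole (s+40): 40 + j23 → |·| = √(40²+23²) = √2129 ≈ 46.141, ∠ = arctan(23/40) ≈ 29.90°
|T| = 200 / 46.141 ≈ 4.3345
Gain = 20 log₁₀(4.3345) ≈ 12.74 dB
∠T = 0.00° − 29.90° = -29.90°

At s = jω = j40:
pole (s+40): 40 + j40 → |·| = √(40²+40²) = √3200 ≈ 56.569, ∠ = arctan(40/40) ≈ 45.00°
|T| = 200 / 56.569 ≈ 3.5355
Gain = 20 log₁₀(3.5355) ≈ 10.97 dB
∠T = 0.00° − 45.00° = -45.00°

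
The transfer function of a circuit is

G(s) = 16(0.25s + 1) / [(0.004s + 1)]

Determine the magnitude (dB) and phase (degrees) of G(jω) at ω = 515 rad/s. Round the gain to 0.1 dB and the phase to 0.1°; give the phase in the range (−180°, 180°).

At ω = 515 rad/s:
zero (1 + j515·0.25) = 1 + j128.75 → |·| ≈ 128.75, ∠ ≈ 89.55°
pole (1 + j515·0.004) = 1 + j2.06 → |·| ≈ 2.2899, ∠ ≈ 64.11°
|G| = 16 · 128.75 / (2.2899) ≈ 899.6
Gain = 20 log₁₀(899.6) ≈ 59.08 dB
∠G = (89.55°) − (64.11°) = 25.44°

59.1 dB, 25.4°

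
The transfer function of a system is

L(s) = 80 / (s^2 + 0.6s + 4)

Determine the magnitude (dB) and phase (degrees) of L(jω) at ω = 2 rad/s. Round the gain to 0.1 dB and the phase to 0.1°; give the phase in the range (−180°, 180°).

At s = jω = j2:
quadratic: (j2)² + 0.6·j2 + 4 = 0 + j1.2 → |·| ≈ 1.2, ∠ ≈ 90.00°
|L| = 80 / 1.2 ≈ 66.667
Gain = 20 log₁₀(66.667) ≈ 36.48 dB
∠L = 0.00° − 90.00° = -90.00°

36.5 dB, -90.0°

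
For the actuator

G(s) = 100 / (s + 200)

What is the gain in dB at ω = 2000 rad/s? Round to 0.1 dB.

-26.1 dB

Substitute s = j2000:
Numerator: 100 = 100 + j0
Denominator: (j2000) + 200 = 200 + j2000
|N| = √(100² + 0²) ≈ 100, ∠N ≈ 0.00°
|D| = √(200² + 2000²) ≈ 2010, ∠D ≈ 84.29°
|G| = 100 / 2010 ≈ 0.049751
Gain = 20 log₁₀(0.049751) ≈ -26.06 dB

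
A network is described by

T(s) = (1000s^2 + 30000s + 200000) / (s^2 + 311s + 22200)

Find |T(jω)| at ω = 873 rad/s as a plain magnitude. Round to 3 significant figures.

Substitute s = j873:
Numerator: 1000(j873)^2 + 30000(j873) + 200000 = -761929000 + j26190000
Denominator: (j873)^2 + 311(j873) + 22200 = -739929 + j271503
|N| = √(761929000² + 26190000²) ≈ 7.6238e+08, ∠N ≈ 178.03°
|D| = √(739929² + 271503²) ≈ 7.8817e+05, ∠D ≈ 159.85°
|T| = 7.6238e+08 / 7.8817e+05 ≈ 967.28

967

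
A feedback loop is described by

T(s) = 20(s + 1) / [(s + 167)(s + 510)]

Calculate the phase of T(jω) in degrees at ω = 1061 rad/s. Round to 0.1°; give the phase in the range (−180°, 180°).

At s = jω = j1061:
zero (s+1): 1 + j1061 → |·| = √(1²+1061²) = √1125722 ≈ 1061, ∠ = arctan(1061/1) ≈ 89.95°
pole (s+167): 167 + j1061 → |·| = √(167²+1061²) = √1153610 ≈ 1074.1, ∠ = arctan(1061/167) ≈ 81.06°
pole (s+510): 510 + j1061 → |·| = √(510²+1061²) = √1385821 ≈ 1177.2, ∠ = arctan(1061/510) ≈ 64.33°
∠T = 89.95° − 145.39° = -55.44°

-55.4°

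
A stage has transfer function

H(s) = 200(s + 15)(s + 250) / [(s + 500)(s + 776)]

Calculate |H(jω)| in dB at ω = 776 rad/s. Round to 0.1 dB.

41.9 dB

At s = jω = j776:
zero (s+15): 15 + j776 → |·| = √(15²+776²) = √602401 ≈ 776.14, ∠ = arctan(776/15) ≈ 88.89°
zero (s+250): 250 + j776 → |·| = √(250²+776²) = √664676 ≈ 815.28, ∠ = arctan(776/250) ≈ 72.14°
pole (s+500): 500 + j776 → |·| = √(500²+776²) = √852176 ≈ 923.13, ∠ = arctan(776/500) ≈ 57.21°
pole (s+776): 776 + j776 → |·| = √(776²+776²) = √1204352 ≈ 1097.4, ∠ = arctan(776/776) ≈ 45.00°
|H| = 200 · 6.3277e+05 / 1.013e+06 ≈ 124.93
Gain = 20 log₁₀(124.93) ≈ 41.93 dB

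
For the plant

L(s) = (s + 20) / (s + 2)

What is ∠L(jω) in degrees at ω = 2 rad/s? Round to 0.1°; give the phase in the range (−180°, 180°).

At s = jω = j2:
zero (s+20): 20 + j2 → |·| = √(20²+2²) = √404 ≈ 20.1, ∠ = arctan(2/20) ≈ 5.71°
pole (s+2): 2 + j2 → |·| = √(2²+2²) = √8 ≈ 2.8284, ∠ = arctan(2/2) ≈ 45.00°
∠L = 5.71° − 45.00° = -39.29°

-39.3°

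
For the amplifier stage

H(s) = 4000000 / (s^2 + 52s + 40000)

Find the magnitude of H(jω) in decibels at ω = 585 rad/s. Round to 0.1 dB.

At s = jω = j585:
quadratic: (j585)² + 52·j585 + 40000 = -302225 + j30420 → |·| ≈ 3.0375e+05, ∠ ≈ 174.25°
|H| = 4000000 / 3.0375e+05 ≈ 13.169
Gain = 20 log₁₀(13.169) ≈ 22.39 dB

22.4 dB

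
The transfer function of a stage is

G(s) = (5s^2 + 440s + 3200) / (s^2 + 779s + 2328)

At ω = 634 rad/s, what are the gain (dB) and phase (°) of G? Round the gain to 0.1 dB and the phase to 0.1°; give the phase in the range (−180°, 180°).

10.1 dB, 43.1°

Substitute s = j634:
Numerator: 5(j634)^2 + 440(j634) + 3200 = -2006580 + j278960
Denominator: (j634)^2 + 779(j634) + 2328 = -399628 + j493886
|N| = √(2006580² + 278960²) ≈ 2.0259e+06, ∠N ≈ 172.09°
|D| = √(399628² + 493886²) ≈ 6.3532e+05, ∠D ≈ 128.98°
|G| = 2.0259e+06 / 6.3532e+05 ≈ 3.1888
Gain = 20 log₁₀(3.1888) ≈ 10.07 dB
∠G = 172.09° − 128.98° = 43.11°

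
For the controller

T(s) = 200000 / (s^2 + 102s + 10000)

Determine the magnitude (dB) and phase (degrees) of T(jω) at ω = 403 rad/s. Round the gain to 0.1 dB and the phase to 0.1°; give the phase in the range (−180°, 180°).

At s = jω = j403:
quadratic: (j403)² + 102·j403 + 10000 = -152409 + j41106 → |·| ≈ 1.5786e+05, ∠ ≈ 164.91°
|T| = 200000 / 1.5786e+05 ≈ 1.2669
Gain = 20 log₁₀(1.2669) ≈ 2.05 dB
∠T = 0.00° − 164.91° = -164.91°

2.1 dB, -164.9°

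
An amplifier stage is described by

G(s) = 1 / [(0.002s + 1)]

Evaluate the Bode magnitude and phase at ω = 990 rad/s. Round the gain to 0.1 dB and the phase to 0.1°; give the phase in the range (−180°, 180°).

-6.9 dB, -63.2°

At ω = 990 rad/s:
pole (1 + j990·0.002) = 1 + j1.98 → |·| ≈ 2.2182, ∠ ≈ 63.20°
|G| = 1 · 1 / (2.2182) ≈ 0.45082
Gain = 20 log₁₀(0.45082) ≈ -6.92 dB
∠G = (0°) − (63.20°) = -63.20°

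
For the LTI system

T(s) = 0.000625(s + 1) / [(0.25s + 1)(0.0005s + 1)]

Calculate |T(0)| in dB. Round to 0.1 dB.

T(0) = 0.000625 · 1 / 1 = 0.000625
20 log₁₀(0.000625) ≈ -64.08 dB

-64.1 dB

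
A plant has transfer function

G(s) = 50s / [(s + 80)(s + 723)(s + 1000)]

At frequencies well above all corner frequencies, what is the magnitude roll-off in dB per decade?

Each pole contributes −20 dB/decade at high frequency; each zero contributes +20 dB/decade.
Net: 1 zero(s) − 3 pole(s) → -40 dB/decade.

-40 dB/decade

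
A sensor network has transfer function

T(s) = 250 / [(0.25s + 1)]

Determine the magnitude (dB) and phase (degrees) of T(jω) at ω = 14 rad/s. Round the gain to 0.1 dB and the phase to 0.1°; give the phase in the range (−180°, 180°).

36.7 dB, -74.1°

At ω = 14 rad/s:
pole (1 + j14·0.25) = 1 + j3.5 → |·| ≈ 3.6401, ∠ ≈ 74.05°
|T| = 250 · 1 / (3.6401) ≈ 68.679
Gain = 20 log₁₀(68.679) ≈ 36.74 dB
∠T = (0°) − (74.05°) = -74.05°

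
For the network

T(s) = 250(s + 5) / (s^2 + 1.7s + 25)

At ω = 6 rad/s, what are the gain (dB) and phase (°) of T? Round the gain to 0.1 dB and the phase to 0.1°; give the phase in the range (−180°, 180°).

At s = jω = j6:
zero (s+5): 5 + j6 → |·| = √(5²+6²) = √61 ≈ 7.8102, ∠ = arctan(6/5) ≈ 50.19°
quadratic: (j6)² + 1.7·j6 + 25 = -11 + j10.2 → |·| ≈ 15.001, ∠ ≈ 137.16°
|T| = 250 · 7.8102 / 15.001 ≈ 130.16
Gain = 20 log₁₀(130.16) ≈ 42.29 dB
∠T = 50.19° − 137.16° = -86.97°

42.3 dB, -87.0°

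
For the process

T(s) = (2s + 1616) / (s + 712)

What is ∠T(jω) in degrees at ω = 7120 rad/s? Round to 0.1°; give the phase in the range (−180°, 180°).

Substitute s = j7120:
Numerator: 2(j7120) + 1616 = 1616 + j14240
Denominator: (j7120) + 712 = 712 + j7120
|N| = √(1616² + 14240²) ≈ 14331, ∠N ≈ 83.53°
|D| = √(712² + 7120²) ≈ 7155.5, ∠D ≈ 84.29°
∠T = 83.53° − 84.29° = -0.76°

-0.8°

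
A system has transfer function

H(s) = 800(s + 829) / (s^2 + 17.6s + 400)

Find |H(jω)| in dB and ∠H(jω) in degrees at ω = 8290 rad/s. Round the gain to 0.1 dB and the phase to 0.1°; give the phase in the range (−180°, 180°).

-20.3 dB, -95.6°

At s = jω = j8290:
zero (s+829): 829 + j8290 → |·| = √(829²+8290²) = √69411341 ≈ 8331.3, ∠ = arctan(8290/829) ≈ 84.29°
quadratic: (j8290)² + 17.6·j8290 + 400 = -68723700 + j145904 → |·| ≈ 6.8724e+07, ∠ ≈ 179.88°
|H| = 800 · 8331.3 / 6.8724e+07 ≈ 0.096983
Gain = 20 log₁₀(0.096983) ≈ -20.27 dB
∠H = 84.29° − 179.88° = -95.59°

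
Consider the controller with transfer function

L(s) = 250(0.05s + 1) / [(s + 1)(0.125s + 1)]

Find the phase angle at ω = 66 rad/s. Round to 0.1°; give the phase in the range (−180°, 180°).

At ω = 66 rad/s:
zero (1 + j66·0.05) = 1 + j3.3 → |·| ≈ 3.4482, ∠ ≈ 73.14°
pole (1 + j66·1) = 1 + j66 → |·| ≈ 66.008, ∠ ≈ 89.13°
pole (1 + j66·0.125) = 1 + j8.25 → |·| ≈ 8.3104, ∠ ≈ 83.09°
∠L = (73.14°) − (89.13° + 83.09°) = -99.08°

-99.1°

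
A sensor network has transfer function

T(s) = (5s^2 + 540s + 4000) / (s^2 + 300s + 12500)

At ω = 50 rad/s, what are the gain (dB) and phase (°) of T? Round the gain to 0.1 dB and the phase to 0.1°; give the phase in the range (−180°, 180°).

3.9 dB, 51.2°

Substitute s = j50:
Numerator: 5(j50)^2 + 540(j50) + 4000 = -8500 + j27000
Denominator: (j50)^2 + 300(j50) + 12500 = 10000 + j15000
|N| = √(8500² + 27000²) ≈ 28306, ∠N ≈ 107.47°
|D| = √(10000² + 15000²) ≈ 18028, ∠D ≈ 56.31°
|T| = 28306 / 18028 ≈ 1.5701
Gain = 20 log₁₀(1.5701) ≈ 3.92 dB
∠T = 107.47° − 56.31° = 51.16°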